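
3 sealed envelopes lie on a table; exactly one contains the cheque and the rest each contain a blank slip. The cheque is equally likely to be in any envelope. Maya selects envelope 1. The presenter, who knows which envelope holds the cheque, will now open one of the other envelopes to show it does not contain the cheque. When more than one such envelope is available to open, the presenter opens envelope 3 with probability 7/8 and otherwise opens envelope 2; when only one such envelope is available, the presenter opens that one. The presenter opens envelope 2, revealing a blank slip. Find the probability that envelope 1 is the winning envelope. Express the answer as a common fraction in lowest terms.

1/9

Consider each possible location of the cheque in turn.
If it is in envelope 1 (prior 1/3): envelope 3 is available but not opened, probability 1/8; weight (1/3)·(1/8) = 1/24.
If it is in envelope 2 (prior 1/3): the presenter opened envelope 2, so this case is ruled out; weight (1/3)·0 = 0.
If it is in envelope 3 (prior 1/3): only envelope 2 is available, probability 1; weight (1/3)·1 = 1/3.
The weights sum to 3/8.
So P(the cheque in envelope 1 | the presenter opened envelope 2) = (1/24) / (3/8) = 1/9.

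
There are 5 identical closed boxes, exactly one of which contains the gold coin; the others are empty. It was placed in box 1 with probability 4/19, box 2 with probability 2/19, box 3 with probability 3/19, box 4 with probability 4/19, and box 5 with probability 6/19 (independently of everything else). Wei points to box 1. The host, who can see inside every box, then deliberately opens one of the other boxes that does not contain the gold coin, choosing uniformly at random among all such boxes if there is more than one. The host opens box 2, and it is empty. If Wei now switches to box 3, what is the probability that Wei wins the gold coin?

3/16

Condition on the true location of the gold coin.
If it is in box 1 (prior 4/19): the host has 4 equally likely choices, so probability 1/4; weight (4/19)·(1/4) = 1/19.
If it is in box 2 (prior 2/19): the host opened box 2, so this case is ruled out; weight (2/19)·0 = 0.
If it is in box 3 (prior 3/19): the host has 3 equally likely choices, so probability 1/3; weight (3/19)·(1/3) = 1/19.
If it is in box 4 (prior 4/19): the host has 3 equally likely choices, so probability 1/3; weight (4/19)·(1/3) = 4/57.
If it is in box 5 (prior 6/19): the host has 3 equally likely choices, so probability 1/3; weight (6/19)·(1/3) = 2/19.
The weights sum to 16/57.
So P(the gold coin in box 3 | the host opened box 2) = (1/19) / (16/57) = 3/16.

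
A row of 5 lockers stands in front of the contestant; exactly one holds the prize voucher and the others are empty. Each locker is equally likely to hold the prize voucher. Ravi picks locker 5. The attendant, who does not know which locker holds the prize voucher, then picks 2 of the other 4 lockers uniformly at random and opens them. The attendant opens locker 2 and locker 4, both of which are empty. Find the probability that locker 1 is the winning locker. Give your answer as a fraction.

1/3

Consider each possible location of the prize voucher in turn.
If it is in any of lockers 1, 3, and 5 (prior 1/5 each): the attendant picks exactly this set with probability 1/6 regardless, and none is the prize; weight (1/5)·(1/6) = 1/30 each.
If it is in either of lockers 2 and 4 (prior 1/5 each): that locker was opened and seen not to hold the prize — ruled out; weight (1/5)·0 = 0 each.
The weights sum to 1/10.
So P(the prize voucher in locker 1 | the attendant opened locker 2 and locker 4) = (1/30) / (1/10) = 1/3.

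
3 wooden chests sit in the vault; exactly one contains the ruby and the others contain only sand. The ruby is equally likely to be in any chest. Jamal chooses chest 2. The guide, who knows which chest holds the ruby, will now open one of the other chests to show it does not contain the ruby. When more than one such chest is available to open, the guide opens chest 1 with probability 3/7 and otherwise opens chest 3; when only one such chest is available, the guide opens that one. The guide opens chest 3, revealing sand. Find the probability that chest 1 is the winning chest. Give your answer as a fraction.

Condition on the true location of the ruby.
If it is in chest 1 (prior 1/3): only chest 3 is available, probability 1; weight (1/3)·1 = 1/3.
If it is in chest 2 (prior 1/3): chest 1 is available but not opened, probability 4/7; weight (1/3)·(4/7) = 4/21.
If it is in chest 3 (prior 1/3): the guide opened chest 3, so this case is ruled out; weight (1/3)·0 = 0.
The weights sum to 11/21.
So P(the ruby in chest 1 | the guide opened chest 3) = (1/3) / (11/21) = 7/11.

7/11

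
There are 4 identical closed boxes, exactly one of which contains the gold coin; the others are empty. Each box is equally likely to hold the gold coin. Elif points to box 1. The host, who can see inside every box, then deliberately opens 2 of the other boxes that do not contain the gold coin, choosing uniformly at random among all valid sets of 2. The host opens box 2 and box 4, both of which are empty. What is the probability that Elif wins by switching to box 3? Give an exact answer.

3/4

Apply Bayes' rule, conditioning on where the gold coin actually is.
If it is in box 1 (prior 1/4): the host has 3 equally likely choices, so probability 1/3; weight (1/4)·(1/3) = 1/12.
If it is in either of boxes 2 and 4 (prior 1/4 each): that box was opened and seen not to hold the prize — ruled out; weight (1/4)·0 = 0 each.
If it is in box 3 (prior 1/4): the host has no choice, probability 1; weight (1/4)·1 = 1/4.
The weights sum to 1/3.
So P(the gold coin in box 3 | the host opened box 2 and box 4) = (1/4) / (1/3) = 3/4.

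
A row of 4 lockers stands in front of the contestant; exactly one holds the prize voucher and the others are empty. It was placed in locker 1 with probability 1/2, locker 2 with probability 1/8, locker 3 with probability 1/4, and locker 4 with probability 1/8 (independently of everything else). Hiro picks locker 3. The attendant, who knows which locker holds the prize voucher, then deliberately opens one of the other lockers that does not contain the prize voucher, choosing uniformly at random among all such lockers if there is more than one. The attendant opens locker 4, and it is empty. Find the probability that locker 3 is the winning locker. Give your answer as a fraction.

Apply Bayes' rule, conditioning on where the prize voucher actually is.
If it is in locker 1 (prior 1/2): the attendant has 2 equally likely choices, so probability 1/2; weight (1/2)·(1/2) = 1/4.
If it is in locker 2 (prior 1/8): the attendant has 2 equally likely choices, so probability 1/2; weight (1/8)·(1/2) = 1/16.
If it is in locker 3 (prior 1/4): the attendant has 3 equally likely choices, so probability 1/3; weight (1/4)·(1/3) = 1/12.
If it is in locker 4 (prior 1/8): the attendant opened locker 4, so this case is ruled out; weight (1/8)·0 = 0.
The weights sum to 19/48.
So P(the prize voucher in locker 3 | the attendant opened locker 4) = (1/12) / (19/48) = 4/19.

4/19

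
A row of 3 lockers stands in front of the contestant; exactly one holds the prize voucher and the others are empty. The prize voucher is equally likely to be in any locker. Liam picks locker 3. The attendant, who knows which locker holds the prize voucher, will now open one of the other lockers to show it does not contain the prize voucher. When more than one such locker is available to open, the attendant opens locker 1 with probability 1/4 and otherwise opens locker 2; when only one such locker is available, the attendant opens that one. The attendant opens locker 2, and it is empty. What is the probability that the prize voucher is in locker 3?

3/7

Apply Bayes' rule, conditioning on where the prize voucher actually is.
If it is in locker 1 (prior 1/3): only locker 2 is available, probability 1; weight (1/3)·1 = 1/3.
If it is in locker 2 (prior 1/3): the attendant opened locker 2, so this case is ruled out; weight (1/3)·0 = 0.
If it is in locker 3 (prior 1/3): locker 1 is available but not opened, probability 3/4; weight (1/3)·(3/4) = 1/4.
The weights sum to 7/12.
So P(the prize voucher in locker 3 | the attendant opened locker 2) = (1/4) / (7/12) = 3/7.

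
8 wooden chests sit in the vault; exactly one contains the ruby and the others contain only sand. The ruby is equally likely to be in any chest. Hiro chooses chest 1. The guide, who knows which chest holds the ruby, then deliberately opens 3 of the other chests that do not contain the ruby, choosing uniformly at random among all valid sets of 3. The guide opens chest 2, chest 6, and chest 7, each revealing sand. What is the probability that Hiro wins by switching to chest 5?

7/32

Condition on the true location of the ruby.
If it is in chest 1 (prior 1/8): the guide has 35 equally likely choices, so probability 1/35; weight (1/8)·(1/35) = 1/280.
If it is in any of chests 2, 6, and 7 (prior 1/8 each): that chest was opened and seen not to hold the prize — ruled out; weight (1/8)·0 = 0 each.
If it is in any of chests 3, 4, 5, and 8 (prior 1/8 each): the guide has 20 equally likely choices, so probability 1/20; weight (1/8)·(1/20) = 1/160 each.
The weights sum to 1/35.
So P(the ruby in chest 5 | the guide opened chest 2, chest 6, and chest 7) = (1/160) / (1/35) = 7/32.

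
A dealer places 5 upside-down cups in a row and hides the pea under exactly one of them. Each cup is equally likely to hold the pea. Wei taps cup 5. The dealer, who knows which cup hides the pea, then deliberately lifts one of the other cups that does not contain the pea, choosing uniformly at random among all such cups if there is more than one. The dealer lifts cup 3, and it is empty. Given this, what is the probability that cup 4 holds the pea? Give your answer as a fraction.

4/15

Consider each possible location of the pea in turn.
If it is under any of cups 1, 2, and 4 (prior 1/5 each): the dealer has 3 equally likely choices, so probability 1/3; weight (1/5)·(1/3) = 1/15 each.
If it is under cup 3 (prior 1/5): the dealer opened cup 3, so this case is ruled out; weight (1/5)·0 = 0.
If it is under cup 5 (prior 1/5): the dealer has 4 equally likely choices, so probability 1/4; weight (1/5)·(1/4) = 1/20.
The weights sum to 1/4.
So P(the pea under cup 4 | the dealer opened cup 3) = (1/15) / (1/4) = 4/15.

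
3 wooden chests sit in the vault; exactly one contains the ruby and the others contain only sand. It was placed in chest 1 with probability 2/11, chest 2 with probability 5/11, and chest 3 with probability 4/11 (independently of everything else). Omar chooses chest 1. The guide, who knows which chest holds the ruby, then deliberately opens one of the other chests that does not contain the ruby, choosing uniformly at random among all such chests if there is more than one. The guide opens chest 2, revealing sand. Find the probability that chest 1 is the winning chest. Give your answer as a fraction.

Apply Bayes' rule, conditioning on where the ruby actually is.
If it is in chest 1 (prior 2/11): the guide has 2 equally likely choices, so probability 1/2; weight (2/11)·(1/2) = 1/11.
If it is in chest 2 (prior 5/11): the guide opened chest 2, so this case is ruled out; weight (5/11)·0 = 0.
If it is in chest 3 (prior 4/11): the guide has no choice, probability 1; weight (4/11)·1 = 4/11.
The weights sum to 5/11.
So P(the ruby in chest 1 | the guide opened chest 2) = (1/11) / (5/11) = 1/5.

1/5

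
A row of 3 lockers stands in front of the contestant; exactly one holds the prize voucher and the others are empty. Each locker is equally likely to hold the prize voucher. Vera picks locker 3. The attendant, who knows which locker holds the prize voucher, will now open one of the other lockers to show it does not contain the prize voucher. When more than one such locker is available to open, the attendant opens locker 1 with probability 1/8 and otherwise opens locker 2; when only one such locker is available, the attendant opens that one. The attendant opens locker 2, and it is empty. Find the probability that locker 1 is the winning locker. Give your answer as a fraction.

Consider each possible location of the prize voucher in turn.
If it is in locker 1 (prior 1/3): only locker 2 is available, probability 1; weight (1/3)·1 = 1/3.
If it is in locker 2 (prior 1/3): the attendant opened locker 2, so this case is ruled out; weight (1/3)·0 = 0.
If it is in locker 3 (prior 1/3): locker 1 is available but not opened, probability 7/8; weight (1/3)·(7/8) = 7/24.
The weights sum to 5/8.
So P(the prize voucher in locker 1 | the attendant opened locker 2) = (1/3) / (5/8) = 8/15.

8/15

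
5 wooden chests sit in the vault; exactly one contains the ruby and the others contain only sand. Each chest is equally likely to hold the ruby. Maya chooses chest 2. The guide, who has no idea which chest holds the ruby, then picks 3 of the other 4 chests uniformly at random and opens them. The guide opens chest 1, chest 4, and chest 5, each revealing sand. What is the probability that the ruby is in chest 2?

Apply Bayes' rule, conditioning on where the ruby actually is.
If it is in any of chests 1, 4, and 5 (prior 1/5 each): that chest was opened and seen not to hold the prize — ruled out; weight (1/5)·0 = 0 each.
If it is in either of chests 2 and 3 (prior 1/5 each): the guide picks exactly this set with probability 1/4 regardless, and none is the prize; weight (1/5)·(1/4) = 1/20 each.
The weights sum to 1/10.
So P(the ruby in chest 2 | the guide opened chest 1, chest 4, and chest 5) = (1/20) / (1/10) = 1/2.

1/2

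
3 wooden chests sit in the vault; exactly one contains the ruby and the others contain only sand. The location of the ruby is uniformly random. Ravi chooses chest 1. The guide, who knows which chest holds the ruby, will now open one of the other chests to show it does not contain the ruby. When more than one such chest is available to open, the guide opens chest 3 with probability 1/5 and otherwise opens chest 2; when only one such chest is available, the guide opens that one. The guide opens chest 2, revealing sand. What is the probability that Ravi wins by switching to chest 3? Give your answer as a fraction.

5/9

Condition on the true location of the ruby.
If it is in chest 1 (prior 1/3): chest 3 is available but not opened, probability 4/5; weight (1/3)·(4/5) = 4/15.
If it is in chest 2 (prior 1/3): the guide opened chest 2, so this case is ruled out; weight (1/3)·0 = 0.
If it is in chest 3 (prior 1/3): only chest 2 is available, probability 1; weight (1/3)·1 = 1/3.
The weights sum to 3/5.
So P(the ruby in chest 3 | the guide opened chest 2) = (1/3) / (3/5) = 5/9.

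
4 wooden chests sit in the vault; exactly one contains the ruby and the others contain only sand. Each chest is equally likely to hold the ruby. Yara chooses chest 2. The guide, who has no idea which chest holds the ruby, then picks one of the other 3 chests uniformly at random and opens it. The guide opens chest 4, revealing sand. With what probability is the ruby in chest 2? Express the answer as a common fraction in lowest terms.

Condition on the true location of the ruby.
If it is in any of chests 1, 2, and 3 (prior 1/4 each): the guide picks chest 4 with probability 1/3 regardless, and it is not the prize; weight (1/4)·(1/3) = 1/12 each.
If it is in chest 4 (prior 1/4): the guide opened chest 4, so this case is ruled out; weight (1/4)·0 = 0.
The weights sum to 1/4.
So P(the ruby in chest 2 | the guide opened chest 4) = (1/12) / (1/4) = 1/3.

1/3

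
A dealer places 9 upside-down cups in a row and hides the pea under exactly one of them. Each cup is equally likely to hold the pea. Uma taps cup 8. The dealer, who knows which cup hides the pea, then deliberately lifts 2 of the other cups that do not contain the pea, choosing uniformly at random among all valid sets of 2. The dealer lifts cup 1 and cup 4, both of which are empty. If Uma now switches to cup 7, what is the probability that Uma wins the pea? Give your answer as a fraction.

4/27

Consider each possible location of the pea in turn.
If it is under either of cups 1 and 4 (prior 1/9 each): that cup was opened and seen not to hold the prize — ruled out; weight (1/9)·0 = 0 each.
If it is under any of cups 2, 3, 5, 6, 7, and 9 (prior 1/9 each): the dealer has 21 equally likely choices, so probability 1/21; weight (1/9)·(1/21) = 1/189 each.
If it is under cup 8 (prior 1/9): the dealer has 28 equally likely choices, so probability 1/28; weight (1/9)·(1/28) = 1/252.
The weights sum to 1/28.
So P(the pea under cup 7 | the dealer opened cup 1 and cup 4) = (1/189) / (1/28) = 4/27.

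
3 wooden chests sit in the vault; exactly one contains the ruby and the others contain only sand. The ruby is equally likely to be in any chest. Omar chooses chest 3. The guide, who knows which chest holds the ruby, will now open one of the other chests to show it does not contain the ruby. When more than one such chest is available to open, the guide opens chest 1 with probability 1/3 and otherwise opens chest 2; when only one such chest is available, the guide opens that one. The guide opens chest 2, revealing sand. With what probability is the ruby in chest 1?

Consider each possible location of the ruby in turn.
If it is in chest 1 (prior 1/3): only chest 2 is available, probability 1; weight (1/3)·1 = 1/3.
If it is in chest 2 (prior 1/3): the guide opened chest 2, so this case is ruled out; weight (1/3)·0 = 0.
If it is in chest 3 (prior 1/3): chest 1 is available but not opened, probability 2/3; weight (1/3)·(2/3) = 2/9.
The weights sum to 5/9.
So P(the ruby in chest 1 | the guide opened chest 2) = (1/3) / (5/9) = 3/5.

3/5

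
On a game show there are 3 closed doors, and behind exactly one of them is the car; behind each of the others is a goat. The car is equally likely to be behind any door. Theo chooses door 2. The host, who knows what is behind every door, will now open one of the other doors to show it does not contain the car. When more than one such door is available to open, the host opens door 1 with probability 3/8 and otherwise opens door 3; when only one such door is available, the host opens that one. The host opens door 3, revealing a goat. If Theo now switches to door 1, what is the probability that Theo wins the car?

8/13

Consider each possible location of the car in turn.
If it is behind door 1 (prior 1/3): only door 3 is available, probability 1; weight (1/3)·1 = 1/3.
If it is behind door 2 (prior 1/3): door 1 is available but not opened, probability 5/8; weight (1/3)·(5/8) = 5/24.
If it is behind door 3 (prior 1/3): the host opened door 3, so this case is ruled out; weight (1/3)·0 = 0.
The weights sum to 13/24.
So P(the car behind door 1 | the host opened door 3) = (1/3) / (13/24) = 8/13.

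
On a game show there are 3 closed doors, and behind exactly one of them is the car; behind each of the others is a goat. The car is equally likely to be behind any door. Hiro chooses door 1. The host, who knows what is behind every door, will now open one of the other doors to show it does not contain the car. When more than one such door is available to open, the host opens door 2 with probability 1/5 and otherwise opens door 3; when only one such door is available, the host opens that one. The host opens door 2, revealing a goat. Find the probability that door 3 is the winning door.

5/6

Condition on the true location of the car.
If it is behind door 1 (prior 1/3): door 2 is available, opened with probability 1/5; weight (1/3)·(1/5) = 1/15.
If it is behind door 2 (prior 1/3): the host opened door 2, so this case is ruled out; weight (1/3)·0 = 0.
If it is behind door 3 (prior 1/3): only door 2 is available, probability 1; weight (1/3)·1 = 1/3.
The weights sum to 2/5.
So P(the car behind door 3 | the host opened door 2) = (1/3) / (2/5) = 5/6.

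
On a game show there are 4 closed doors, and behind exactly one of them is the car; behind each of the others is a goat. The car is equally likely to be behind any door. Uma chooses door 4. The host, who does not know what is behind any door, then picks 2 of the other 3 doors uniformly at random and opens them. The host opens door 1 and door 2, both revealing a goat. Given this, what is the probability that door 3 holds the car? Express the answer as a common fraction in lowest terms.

Because the host chose which doors to open without knowing where the car is, the choice is independent of the prize location. Learning that none of the 2 opened doors holds the car simply rules out those 2 locations and leaves the remaining 2 doors still equally likely by symmetry.
So P(the car behind door 3) = 1/2.

1/2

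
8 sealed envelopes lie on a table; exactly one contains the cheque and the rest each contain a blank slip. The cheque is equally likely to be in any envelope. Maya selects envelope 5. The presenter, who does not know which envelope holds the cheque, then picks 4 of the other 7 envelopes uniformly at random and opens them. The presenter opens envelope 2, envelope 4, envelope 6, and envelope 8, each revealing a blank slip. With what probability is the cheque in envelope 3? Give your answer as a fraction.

Apply Bayes' rule, conditioning on where the cheque actually is.
If it is in any of envelopes 1, 3, 5, and 7 (prior 1/8 each): the presenter picks exactly this set with probability 1/35 regardless, and none is the prize; weight (1/8)·(1/35) = 1/280 each.
If it is in any of envelopes 2, 4, 6, and 8 (prior 1/8 each): that envelope was opened and seen not to hold the prize — ruled out; weight (1/8)·0 = 0 each.
The weights sum to 1/70.
So P(the cheque in envelope 3 | the presenter opened envelope 2, envelope 4, envelope 6, and envelope 8) = (1/280) / (1/70) = 1/4.

1/4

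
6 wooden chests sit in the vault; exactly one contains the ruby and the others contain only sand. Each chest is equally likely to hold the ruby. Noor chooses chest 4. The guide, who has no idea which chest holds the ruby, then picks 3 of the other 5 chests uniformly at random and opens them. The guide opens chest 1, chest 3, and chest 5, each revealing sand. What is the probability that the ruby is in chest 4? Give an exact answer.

1/3

Apply Bayes' rule, conditioning on where the ruby actually is.
If it is in any of chests 1, 3, and 5 (prior 1/6 each): that chest was opened and seen not to hold the prize — ruled out; weight (1/6)·0 = 0 each.
If it is in any of chests 2, 4, and 6 (prior 1/6 each): the guide picks exactly this set with probability 1/10 regardless, and none is the prize; weight (1/6)·(1/10) = 1/60 each.
The weights sum to 1/20.
So P(the ruby in chest 4 | the guide opened chest 1, chest 3, and chest 5) = (1/60) / (1/20) = 1/3.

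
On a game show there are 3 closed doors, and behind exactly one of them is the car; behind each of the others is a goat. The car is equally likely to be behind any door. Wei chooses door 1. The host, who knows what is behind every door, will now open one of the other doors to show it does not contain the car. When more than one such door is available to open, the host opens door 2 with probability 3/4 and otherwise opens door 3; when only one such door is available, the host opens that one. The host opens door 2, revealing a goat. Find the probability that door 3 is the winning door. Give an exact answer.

Consider each possible location of the car in turn.
If it is behind door 1 (prior 1/3): door 2 is available, opened with probability 3/4; weight (1/3)·(3/4) = 1/4.
If it is behind door 2 (prior 1/3): the host opened door 2, so this case is ruled out; weight (1/3)·0 = 0.
If it is behind door 3 (prior 1/3): only door 2 is available, probability 1; weight (1/3)·1 = 1/3.
The weights sum to 7/12.
So P(the car behind door 3 | the host opened door 2) = (1/3) / (7/12) = 4/7.

4/7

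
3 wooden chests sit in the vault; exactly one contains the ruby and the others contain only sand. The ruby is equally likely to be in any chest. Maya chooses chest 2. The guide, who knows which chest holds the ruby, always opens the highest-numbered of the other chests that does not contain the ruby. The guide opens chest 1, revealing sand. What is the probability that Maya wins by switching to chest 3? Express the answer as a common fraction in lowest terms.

1

Apply Bayes' rule, conditioning on where the ruby actually is.
If it is in chest 1 (prior 1/3): the guide opened chest 1, so this case is ruled out; weight (1/3)·0 = 0.
If it is in chest 2 (prior 1/3): the guide would have opened chest 3 instead, probability 0; weight (1/3)·0 = 0.
If it is in chest 3 (prior 1/3): chest 1 is the highest-numbered option available, probability 1; weight (1/3)·1 = 1/3.
The weights sum to 1/3.
So P(the ruby in chest 3 | the guide opened chest 1) = (1/3) / (1/3) = 1.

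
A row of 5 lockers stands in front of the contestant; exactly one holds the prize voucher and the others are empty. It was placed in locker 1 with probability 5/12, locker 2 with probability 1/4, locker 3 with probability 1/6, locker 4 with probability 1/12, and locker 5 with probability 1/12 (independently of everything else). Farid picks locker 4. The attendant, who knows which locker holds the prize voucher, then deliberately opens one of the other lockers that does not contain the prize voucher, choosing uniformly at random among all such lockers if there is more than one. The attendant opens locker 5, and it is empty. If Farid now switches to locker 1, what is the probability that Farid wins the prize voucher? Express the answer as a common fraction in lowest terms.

20/43

Apply Bayes' rule, conditioning on where the prize voucher actually is.
If it is in locker 1 (prior 5/12): the attendant has 3 equally likely choices, so probability 1/3; weight (5/12)·(1/3) = 5/36.
If it is in locker 2 (prior 1/4): the attendant has 3 equally likely choices, so probability 1/3; weight (1/4)·(1/3) = 1/12.
If it is in locker 3 (prior 1/6): the attendant has 3 equally likely choices, so probability 1/3; weight (1/6)·(1/3) = 1/18.
If it is in locker 4 (prior 1/12): the attendant has 4 equally likely choices, so probability 1/4; weight (1/12)·(1/4) = 1/48.
If it is in locker 5 (prior 1/12): the attendant opened locker 5, so this case is ruled out; weight (1/12)·0 = 0.
The weights sum to 43/144.
So P(the prize voucher in locker 1 | the attendant opened locker 5) = (5/36) / (43/144) = 20/43.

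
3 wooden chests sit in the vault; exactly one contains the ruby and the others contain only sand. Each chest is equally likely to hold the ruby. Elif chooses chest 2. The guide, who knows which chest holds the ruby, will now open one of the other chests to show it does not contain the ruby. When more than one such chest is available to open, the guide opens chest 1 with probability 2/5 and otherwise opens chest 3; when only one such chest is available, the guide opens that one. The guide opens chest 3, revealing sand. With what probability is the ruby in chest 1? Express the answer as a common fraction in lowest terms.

Apply Bayes' rule, conditioning on where the ruby actually is.
If it is in chest 1 (prior 1/3): only chest 3 is available, probability 1; weight (1/3)·1 = 1/3.
If it is in chest 2 (prior 1/3): chest 1 is available but not opened, probability 3/5; weight (1/3)·(3/5) = 1/5.
If it is in chest 3 (prior 1/3): the guide opened chest 3, so this case is ruled out; weight (1/3)·0 = 0.
The weights sum to 8/15.
So P(the ruby in chest 1 | the guide opened chest 3) = (1/3) / (8/15) = 5/8.

5/8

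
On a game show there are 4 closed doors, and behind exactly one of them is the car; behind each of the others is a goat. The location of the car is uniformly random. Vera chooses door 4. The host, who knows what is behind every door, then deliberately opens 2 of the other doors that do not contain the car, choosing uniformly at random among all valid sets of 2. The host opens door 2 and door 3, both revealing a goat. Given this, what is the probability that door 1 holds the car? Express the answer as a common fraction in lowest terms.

Apply Bayes' rule, conditioning on where the car actually is.
If it is behind door 1 (prior 1/4): the host has no choice, probability 1; weight (1/4)·1 = 1/4.
If it is behind either of doors 2 and 3 (prior 1/4 each): that door was opened and seen not to hold the prize — ruled out; weight (1/4)·0 = 0 each.
If it is behind door 4 (prior 1/4): the host has 3 equally likely choices, so probability 1/3; weight (1/4)·(1/3) = 1/12.
The weights sum to 1/3.
So P(the car behind door 1 | the host opened door 2 and door 3) = (1/4) / (1/3) = 3/4.

3/4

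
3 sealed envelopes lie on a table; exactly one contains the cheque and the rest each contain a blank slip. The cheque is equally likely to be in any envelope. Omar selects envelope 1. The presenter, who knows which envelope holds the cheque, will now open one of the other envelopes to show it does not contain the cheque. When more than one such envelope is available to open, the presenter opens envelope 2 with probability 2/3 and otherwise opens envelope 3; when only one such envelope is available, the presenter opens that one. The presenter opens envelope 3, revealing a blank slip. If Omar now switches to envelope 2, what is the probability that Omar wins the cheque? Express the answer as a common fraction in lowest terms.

Apply Bayes' rule, conditioning on where the cheque actually is.
If it is in envelope 1 (prior 1/3): envelope 2 is available but not opened, probability 1/3; weight (1/3)·(1/3) = 1/9.
If it is in envelope 2 (prior 1/3): only envelope 3 is available, probability 1; weight (1/3)·1 = 1/3.
If it is in envelope 3 (prior 1/3): the presenter opened envelope 3, so this case is ruled out; weight (1/3)·0 = 0.
The weights sum to 4/9.
So P(the cheque in envelope 2 | the presenter opened envelope 3) = (1/3) / (4/9) = 3/4.

3/4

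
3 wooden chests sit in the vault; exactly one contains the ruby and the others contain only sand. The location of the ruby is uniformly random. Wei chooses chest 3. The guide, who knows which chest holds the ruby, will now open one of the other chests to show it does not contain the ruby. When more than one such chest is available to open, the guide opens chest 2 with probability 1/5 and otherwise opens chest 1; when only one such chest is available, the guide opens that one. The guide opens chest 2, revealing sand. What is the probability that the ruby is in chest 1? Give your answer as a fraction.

5/6

Condition on the true location of the ruby.
If it is in chest 1 (prior 1/3): only chest 2 is available, probability 1; weight (1/3)·1 = 1/3.
If it is in chest 2 (prior 1/3): the guide opened chest 2, so this case is ruled out; weight (1/3)·0 = 0.
If it is in chest 3 (prior 1/3): chest 2 is available, opened with probability 1/5; weight (1/3)·(1/5) = 1/15.
The weights sum to 2/5.
So P(the ruby in chest 1 | the guide opened chest 2) = (1/3) / (2/5) = 5/6.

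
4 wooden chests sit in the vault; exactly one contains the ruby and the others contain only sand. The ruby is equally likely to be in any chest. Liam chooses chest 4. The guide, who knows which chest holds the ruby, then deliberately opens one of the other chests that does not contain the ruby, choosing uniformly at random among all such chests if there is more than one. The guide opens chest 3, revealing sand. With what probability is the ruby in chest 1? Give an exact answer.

Apply Bayes' rule, conditioning on where the ruby actually is.
If it is in either of chests 1 and 2 (prior 1/4 each): the guide has 2 equally likely choices, so probability 1/2; weight (1/4)·(1/2) = 1/8 each.
If it is in chest 3 (prior 1/4): the guide opened chest 3, so this case is ruled out; weight (1/4)·0 = 0.
If it is in chest 4 (prior 1/4): the guide has 3 equally likely choices, so probability 1/3; weight (1/4)·(1/3) = 1/12.
The weights sum to 1/3.
So P(the ruby in chest 1 | the guide opened chest 3) = (1/8) / (1/3) = 3/8.

3/8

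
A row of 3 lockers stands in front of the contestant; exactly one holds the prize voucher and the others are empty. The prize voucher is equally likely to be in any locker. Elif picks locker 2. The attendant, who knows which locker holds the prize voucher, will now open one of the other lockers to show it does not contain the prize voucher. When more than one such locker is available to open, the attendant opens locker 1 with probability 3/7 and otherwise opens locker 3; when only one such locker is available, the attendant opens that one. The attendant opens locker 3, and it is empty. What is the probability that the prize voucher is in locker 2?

4/11

Condition on the true location of the prize voucher.
If it is in locker 1 (prior 1/3): only locker 3 is available, probability 1; weight (1/3)·1 = 1/3.
If it is in locker 2 (prior 1/3): locker 1 is available but not opened, probability 4/7; weight (1/3)·(4/7) = 4/21.
If it is in locker 3 (prior 1/3): the attendant opened locker 3, so this case is ruled out; weight (1/3)·0 = 0.
The weights sum to 11/21.
So P(the prize voucher in locker 2 | the attendant opened locker 3) = (4/21) / (11/21) = 4/11.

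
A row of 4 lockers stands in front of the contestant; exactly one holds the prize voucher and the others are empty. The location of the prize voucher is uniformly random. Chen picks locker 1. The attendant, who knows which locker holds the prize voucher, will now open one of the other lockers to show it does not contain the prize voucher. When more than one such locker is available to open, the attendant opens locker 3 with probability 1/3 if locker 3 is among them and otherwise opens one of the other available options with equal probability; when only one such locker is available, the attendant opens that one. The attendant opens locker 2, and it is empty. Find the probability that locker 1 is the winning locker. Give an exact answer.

Consider each possible location of the prize voucher in turn.
If it is in locker 1 (prior 1/4): locker 3 is available but not opened; locker 2 gets probability (1 − 1/3)/2 = 1/3; weight (1/4)·(1/3) = 1/12.
If it is in locker 2 (prior 1/4): the attendant opened locker 2, so this case is ruled out; weight (1/4)·0 = 0.
If it is in locker 3 (prior 1/4): locker 3 holds the prize so is unavailable; the attendant chooses uniformly among the 2 others, probability 1/2; weight (1/4)·(1/2) = 1/8.
If it is in locker 4 (prior 1/4): locker 3 is available but not opened, probability 2/3; weight (1/4)·(2/3) = 1/6.
The weights sum to 3/8.
So P(the prize voucher in locker 1 | the attendant opened locker 2) = (1/12) / (3/8) = 2/9.

2/9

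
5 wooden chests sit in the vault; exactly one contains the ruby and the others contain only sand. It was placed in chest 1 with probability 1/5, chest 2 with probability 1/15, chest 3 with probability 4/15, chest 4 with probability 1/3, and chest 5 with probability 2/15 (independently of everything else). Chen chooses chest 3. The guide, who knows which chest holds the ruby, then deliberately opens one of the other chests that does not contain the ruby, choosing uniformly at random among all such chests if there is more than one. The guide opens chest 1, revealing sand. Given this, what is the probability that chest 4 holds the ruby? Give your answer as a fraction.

Condition on the true location of the ruby.
If it is in chest 1 (prior 1/5): the guide opened chest 1, so this case is ruled out; weight (1/5)·0 = 0.
If it is in chest 2 (prior 1/15): the guide has 3 equally likely choices, so probability 1/3; weight (1/15)·(1/3) = 1/45.
If it is in chest 3 (prior 4/15): the guide has 4 equally likely choices, so probability 1/4; weight (4/15)·(1/4) = 1/15.
If it is in chest 4 (prior 1/3): the guide has 3 equally likely choices, so probability 1/3; weight (1/3)·(1/3) = 1/9.
If it is in chest 5 (prior 2/15): the guide has 3 equally likely choices, so probability 1/3; weight (2/15)·(1/3) = 2/45.
The weights sum to 11/45.
So P(the ruby in chest 4 | the guide opened chest 1) = (1/9) / (11/45) = 5/11.

5/11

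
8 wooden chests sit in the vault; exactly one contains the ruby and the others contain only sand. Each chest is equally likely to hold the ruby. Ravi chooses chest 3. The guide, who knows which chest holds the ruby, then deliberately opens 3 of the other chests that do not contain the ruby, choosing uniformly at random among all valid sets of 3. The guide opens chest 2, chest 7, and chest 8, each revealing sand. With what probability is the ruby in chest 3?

Apply Bayes' rule, conditioning on where the ruby actually is.
If it is in any of chests 1, 4, 5, and 6 (prior 1/8 each): the guide has 20 equally likely choices, so probability 1/20; weight (1/8)·(1/20) = 1/160 each.
If it is in any of chests 2, 7, and 8 (prior 1/8 each): that chest was opened and seen not to hold the prize — ruled out; weight (1/8)·0 = 0 each.
If it is in chest 3 (prior 1/8): the guide has 35 equally likely choices, so probability 1/35; weight (1/8)·(1/35) = 1/280.
The weights sum to 1/35.
So P(the ruby in chest 3 | the guide opened chest 2, chest 7, and chest 8) = (1/280) / (1/35) = 1/8.

1/8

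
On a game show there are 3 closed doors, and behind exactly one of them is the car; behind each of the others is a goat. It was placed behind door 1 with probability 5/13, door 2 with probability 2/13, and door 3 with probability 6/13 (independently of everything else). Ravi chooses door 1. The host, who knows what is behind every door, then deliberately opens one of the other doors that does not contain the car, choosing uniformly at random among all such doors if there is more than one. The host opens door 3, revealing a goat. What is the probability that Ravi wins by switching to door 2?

4/9

Condition on the true location of the car.
If it is behind door 1 (prior 5/13): the host has 2 equally likely choices, so probability 1/2; weight (5/13)·(1/2) = 5/26.
If it is behind door 2 (prior 2/13): the host has no choice, probability 1; weight (2/13)·1 = 2/13.
If it is behind door 3 (prior 6/13): the host opened door 3, so this case is ruled out; weight (6/13)·0 = 0.
The weights sum to 9/26.
So P(the car behind door 2 | the host opened door 3) = (2/13) / (9/26) = 4/9.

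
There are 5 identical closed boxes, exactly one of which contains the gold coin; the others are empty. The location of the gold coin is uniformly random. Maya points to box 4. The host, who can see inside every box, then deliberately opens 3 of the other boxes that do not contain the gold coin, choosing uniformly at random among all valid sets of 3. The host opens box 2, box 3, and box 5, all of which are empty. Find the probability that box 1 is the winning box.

Consider each possible location of the gold coin in turn.
If it is in box 1 (prior 1/5): the host has no choice, probability 1; weight (1/5)·1 = 1/5.
If it is in any of boxes 2, 3, and 5 (prior 1/5 each): that box was opened and seen not to hold the prize — ruled out; weight (1/5)·0 = 0 each.
If it is in box 4 (prior 1/5): the host has 4 equally likely choices, so probability 1/4; weight (1/5)·(1/4) = 1/20.
The weights sum to 1/4.
So P(the gold coin in box 1 | the host opened box 2, box 3, and box 5) = (1/5) / (1/4) = 4/5.

4/5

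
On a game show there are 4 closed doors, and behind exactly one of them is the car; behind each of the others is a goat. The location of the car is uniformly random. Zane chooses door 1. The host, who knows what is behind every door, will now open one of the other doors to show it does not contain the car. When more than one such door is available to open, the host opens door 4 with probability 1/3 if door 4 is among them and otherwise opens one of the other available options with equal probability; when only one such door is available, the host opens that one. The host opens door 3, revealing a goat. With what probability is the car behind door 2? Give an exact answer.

4/9

Consider each possible location of the car in turn.
If it is behind door 1 (prior 1/4): door 4 is available but not opened; door 3 gets probability (1 − 1/3)/2 = 1/3; weight (1/4)·(1/3) = 1/12.
If it is behind door 2 (prior 1/4): door 4 is available but not opened, probability 2/3; weight (1/4)·(2/3) = 1/6.
If it is behind door 3 (prior 1/4): the host opened door 3, so this case is ruled out; weight (1/4)·0 = 0.
If it is behind door 4 (prior 1/4): door 4 holds the prize so is unavailable; the host chooses uniformly among the 2 others, probability 1/2; weight (1/4)·(1/2) = 1/8.
The weights sum to 3/8.
So P(the car behind door 2 | the host opened door 3) = (1/6) / (3/8) = 4/9.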